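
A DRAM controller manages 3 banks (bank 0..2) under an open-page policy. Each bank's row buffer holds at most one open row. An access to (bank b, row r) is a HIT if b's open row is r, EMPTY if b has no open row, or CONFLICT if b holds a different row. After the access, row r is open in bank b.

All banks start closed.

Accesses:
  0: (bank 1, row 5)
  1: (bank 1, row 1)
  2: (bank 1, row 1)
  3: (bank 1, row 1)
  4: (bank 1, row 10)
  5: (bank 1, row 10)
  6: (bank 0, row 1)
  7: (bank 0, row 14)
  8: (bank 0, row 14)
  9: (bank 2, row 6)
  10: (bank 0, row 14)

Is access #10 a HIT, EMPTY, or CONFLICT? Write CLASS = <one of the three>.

CLASS = HIT

  [0] b1 r5: no row ⇒ E
  [1] b1 r1: had r5 ⇒ C
  [2] b1 r1: had r1 ⇒ H
  [3] b1 r1: had r1 ⇒ H
  [4] b1 r10: had r1 ⇒ C
  [5] b1 r10: had r10 ⇒ H
  [6] b0 r1: no row ⇒ E
  [7] b0 r14: had r1 ⇒ C
  [8] b0 r14: had r14 ⇒ H
  [9] b2 r6: no row ⇒ E
  [10] b0 r14: had r14 ⇒ H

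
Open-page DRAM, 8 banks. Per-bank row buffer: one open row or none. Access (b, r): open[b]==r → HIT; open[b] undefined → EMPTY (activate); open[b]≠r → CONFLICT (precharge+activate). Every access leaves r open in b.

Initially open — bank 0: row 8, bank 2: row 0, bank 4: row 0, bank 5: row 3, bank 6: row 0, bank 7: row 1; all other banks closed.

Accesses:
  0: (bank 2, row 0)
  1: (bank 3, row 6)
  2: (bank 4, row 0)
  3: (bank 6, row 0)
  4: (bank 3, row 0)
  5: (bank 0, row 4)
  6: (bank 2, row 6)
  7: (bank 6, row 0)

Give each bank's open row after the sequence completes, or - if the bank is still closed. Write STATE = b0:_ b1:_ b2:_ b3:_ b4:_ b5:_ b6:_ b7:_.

0: bank 2 row 0 — prev 0 → HIT
1: bank 3 row 6 — prev None → EMPTY
2: bank 4 row 0 — prev 0 → HIT
3: bank 6 row 0 — prev 0 → HIT
4: bank 3 row 0 — prev 6 → CONFLICT
5: bank 0 row 4 — prev 8 → CONFLICT
6: bank 2 row 6 — prev 0 → CONFLICT
7: bank 6 row 0 — prev 0 → HIT

STATE = b0:4 b1:- b2:6 b3:0 b4:0 b5:3 b6:0 b7:1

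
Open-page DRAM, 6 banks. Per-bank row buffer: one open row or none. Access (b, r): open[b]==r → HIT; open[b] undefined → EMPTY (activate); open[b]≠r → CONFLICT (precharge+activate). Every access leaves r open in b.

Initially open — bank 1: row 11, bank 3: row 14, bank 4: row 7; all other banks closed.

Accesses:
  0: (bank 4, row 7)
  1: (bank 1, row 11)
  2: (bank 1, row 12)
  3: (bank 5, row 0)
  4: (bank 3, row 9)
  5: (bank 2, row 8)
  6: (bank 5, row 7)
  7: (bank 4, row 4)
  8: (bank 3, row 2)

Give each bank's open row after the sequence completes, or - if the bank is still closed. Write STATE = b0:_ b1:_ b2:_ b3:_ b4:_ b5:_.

  [0] b4 r7: had r7 ⇒ H
  [1] b1 r11: had r11 ⇒ H
  [2] b1 r12: had r11 ⇒ C
  [3] b5 r0: no row ⇒ E
  [4] b3 r9: had r14 ⇒ C
  [5] b2 r8: no row ⇒ E
  [6] b5 r7: had r0 ⇒ C
  [7] b4 r4: had r7 ⇒ C
  [8] b3 r2: had r9 ⇒ C

STATE = b0:- b1:12 b2:8 b3:2 b4:4 b5:7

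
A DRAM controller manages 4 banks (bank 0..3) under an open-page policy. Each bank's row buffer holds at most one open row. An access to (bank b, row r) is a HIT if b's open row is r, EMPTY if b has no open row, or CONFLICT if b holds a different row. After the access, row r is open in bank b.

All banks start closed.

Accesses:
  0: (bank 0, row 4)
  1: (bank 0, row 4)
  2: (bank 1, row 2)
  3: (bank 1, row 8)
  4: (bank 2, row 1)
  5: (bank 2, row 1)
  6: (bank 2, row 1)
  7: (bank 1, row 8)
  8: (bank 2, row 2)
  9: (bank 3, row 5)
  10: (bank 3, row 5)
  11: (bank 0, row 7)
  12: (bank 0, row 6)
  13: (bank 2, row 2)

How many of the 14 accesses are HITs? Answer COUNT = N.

#0 (0,4) E
#1 (0,4) H  (was 4)
#2 (1,2) E
#3 (1,8) C  (was 2)
#4 (2,1) E
#5 (2,1) H  (was 1)
#6 (2,1) H  (was 1)
#7 (1,8) H  (was 8)
#8 (2,2) C  (was 1)
#9 (3,5) E
#10 (3,5) H  (was 5)
#11 (0,7) C  (was 4)
#12 (0,6) C  (was 7)
#13 (2,2) H  (was 2)

COUNT = 6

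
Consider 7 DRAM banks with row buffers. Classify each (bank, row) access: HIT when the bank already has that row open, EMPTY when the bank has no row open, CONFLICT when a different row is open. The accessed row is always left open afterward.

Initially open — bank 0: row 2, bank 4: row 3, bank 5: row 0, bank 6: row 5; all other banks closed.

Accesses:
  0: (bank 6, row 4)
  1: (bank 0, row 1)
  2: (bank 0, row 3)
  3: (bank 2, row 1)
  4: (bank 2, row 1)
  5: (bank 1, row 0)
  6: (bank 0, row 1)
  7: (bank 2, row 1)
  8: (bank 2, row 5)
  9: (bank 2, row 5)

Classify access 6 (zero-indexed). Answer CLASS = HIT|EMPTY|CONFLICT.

  [0] b6 r4: had r5 ⇒ C
  [1] b0 r1: had r2 ⇒ C
  [2] b0 r3: had r1 ⇒ C
  [3] b2 r1: no row ⇒ E
  [4] b2 r1: had r1 ⇒ H
  [5] b1 r0: no row ⇒ E
  [6] b0 r1: had r3 ⇒ C
  [7] b2 r1: had r1 ⇒ H
  [8] b2 r5: had r1 ⇒ C
  [9] b2 r5: had r5 ⇒ H

CLASS = CONFLICT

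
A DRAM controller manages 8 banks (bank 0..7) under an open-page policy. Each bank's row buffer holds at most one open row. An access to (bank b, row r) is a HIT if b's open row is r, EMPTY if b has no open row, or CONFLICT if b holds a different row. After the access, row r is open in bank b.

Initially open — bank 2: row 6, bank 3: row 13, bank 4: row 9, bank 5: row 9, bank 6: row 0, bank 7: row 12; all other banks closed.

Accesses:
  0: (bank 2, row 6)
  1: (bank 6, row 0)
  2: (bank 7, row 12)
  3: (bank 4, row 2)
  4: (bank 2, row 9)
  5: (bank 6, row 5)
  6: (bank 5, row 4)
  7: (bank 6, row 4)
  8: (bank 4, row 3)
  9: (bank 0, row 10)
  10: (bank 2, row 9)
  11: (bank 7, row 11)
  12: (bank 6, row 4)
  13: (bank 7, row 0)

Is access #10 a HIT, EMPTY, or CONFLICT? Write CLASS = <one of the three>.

  [0] b2 r6: had r6 ⇒ H
  [1] b6 r0: had r0 ⇒ H
  [2] b7 r12: had r12 ⇒ H
  [3] b4 r2: had r9 ⇒ C
  [4] b2 r9: had r6 ⇒ C
  [5] b6 r5: had r0 ⇒ C
  [6] b5 r4: had r9 ⇒ C
  [7] b6 r4: had r5 ⇒ C
  [8] b4 r3: had r2 ⇒ C
  [9] b0 r10: no row ⇒ E
  [10] b2 r9: had r9 ⇒ H
  [11] b7 r11: had r12 ⇒ C
  [12] b6 r4: had r4 ⇒ H
  [13] b7 r0: had r11 ⇒ C

CLASS = HIT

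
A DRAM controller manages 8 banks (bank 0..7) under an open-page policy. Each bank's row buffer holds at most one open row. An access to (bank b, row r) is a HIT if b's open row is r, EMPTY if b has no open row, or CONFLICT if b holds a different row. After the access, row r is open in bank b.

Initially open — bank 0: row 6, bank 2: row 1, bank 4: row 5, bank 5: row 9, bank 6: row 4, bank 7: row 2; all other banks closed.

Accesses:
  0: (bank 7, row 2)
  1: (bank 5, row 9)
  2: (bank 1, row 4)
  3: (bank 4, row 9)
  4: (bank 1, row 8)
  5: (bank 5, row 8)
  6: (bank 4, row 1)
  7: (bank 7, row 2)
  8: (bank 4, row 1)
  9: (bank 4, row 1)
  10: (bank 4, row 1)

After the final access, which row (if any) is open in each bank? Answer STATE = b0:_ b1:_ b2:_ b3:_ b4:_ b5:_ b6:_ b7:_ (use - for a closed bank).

STATE = b0:6 b1:8 b2:1 b3:- b4:1 b5:8 b6:4 b7:2

0: bank 7 row 2 — prev 2 → HIT
1: bank 5 row 9 — prev 9 → HIT
2: bank 1 row 4 — prev None → EMPTY
3: bank 4 row 9 — prev 5 → CONFLICT
4: bank 1 row 8 — prev 4 → CONFLICT
5: bank 5 row 8 — prev 9 → CONFLICT
6: bank 4 row 1 — prev 9 → CONFLICT
7: bank 7 row 2 — prev 2 → HIT
8: bank 4 row 1 — prev 1 → HIT
9: bank 4 row 1 — prev 1 → HIT
10: bank 4 row 1 — prev 1 → HIT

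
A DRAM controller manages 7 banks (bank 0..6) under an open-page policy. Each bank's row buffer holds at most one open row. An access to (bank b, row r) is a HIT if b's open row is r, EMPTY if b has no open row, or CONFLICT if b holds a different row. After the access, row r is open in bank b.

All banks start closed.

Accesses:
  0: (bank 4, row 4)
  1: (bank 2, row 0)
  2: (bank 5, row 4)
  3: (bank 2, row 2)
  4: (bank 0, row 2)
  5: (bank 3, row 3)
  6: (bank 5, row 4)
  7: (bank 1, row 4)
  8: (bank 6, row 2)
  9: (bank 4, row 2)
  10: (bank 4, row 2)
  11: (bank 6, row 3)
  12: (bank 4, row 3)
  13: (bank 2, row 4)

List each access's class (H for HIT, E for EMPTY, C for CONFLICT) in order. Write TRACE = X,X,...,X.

0: bank 4 row 4 — prev None → EMPTY
1: bank 2 row 0 — prev None → EMPTY
2: bank 5 row 4 — prev None → EMPTY
3: bank 2 row 2 — prev 0 → CONFLICT
4: bank 0 row 2 — prev None → EMPTY
5: bank 3 row 3 — prev None → EMPTY
6: bank 5 row 4 — prev 4 → HIT
7: bank 1 row 4 — prev None → EMPTY
8: bank 6 row 2 — prev None → EMPTY
9: bank 4 row 2 — prev 4 → CONFLICT
10: bank 4 row 2 — prev 2 → HIT
11: bank 6 row 3 — prev 2 → CONFLICT
12: bank 4 row 3 — prev 2 → CONFLICT
13: bank 2 row 4 — prev 2 → CONFLICT

TRACE = E,E,E,C,E,E,H,E,E,C,H,C,C,C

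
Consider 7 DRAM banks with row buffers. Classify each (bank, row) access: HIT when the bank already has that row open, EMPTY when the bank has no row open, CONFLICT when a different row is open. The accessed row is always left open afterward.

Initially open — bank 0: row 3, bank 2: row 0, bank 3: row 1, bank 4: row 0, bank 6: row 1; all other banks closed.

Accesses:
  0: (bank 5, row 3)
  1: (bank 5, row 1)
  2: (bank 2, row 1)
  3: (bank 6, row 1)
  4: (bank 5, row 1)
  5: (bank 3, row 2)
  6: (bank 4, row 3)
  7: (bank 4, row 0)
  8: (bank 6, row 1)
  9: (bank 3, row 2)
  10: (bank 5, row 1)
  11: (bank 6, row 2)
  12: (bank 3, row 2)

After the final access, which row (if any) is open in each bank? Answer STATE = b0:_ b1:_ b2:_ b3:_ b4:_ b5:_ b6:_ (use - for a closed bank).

STATE = b0:3 b1:- b2:1 b3:2 b4:0 b5:1 b6:2

step 0: bank5 None->3 [EMPTY]
step 1: bank5 3->1 [CONFLICT]
step 2: bank2 0->1 [CONFLICT]
step 3: bank6 1->1 [HIT]
step 4: bank5 1->1 [HIT]
step 5: bank3 1->2 [CONFLICT]
step 6: bank4 0->3 [CONFLICT]
step 7: bank4 3->0 [CONFLICT]
step 8: bank6 1->1 [HIT]
step 9: bank3 2->2 [HIT]
step 10: bank5 1->1 [HIT]
step 11: bank6 1->2 [CONFLICT]
step 12: bank3 2->2 [HIT]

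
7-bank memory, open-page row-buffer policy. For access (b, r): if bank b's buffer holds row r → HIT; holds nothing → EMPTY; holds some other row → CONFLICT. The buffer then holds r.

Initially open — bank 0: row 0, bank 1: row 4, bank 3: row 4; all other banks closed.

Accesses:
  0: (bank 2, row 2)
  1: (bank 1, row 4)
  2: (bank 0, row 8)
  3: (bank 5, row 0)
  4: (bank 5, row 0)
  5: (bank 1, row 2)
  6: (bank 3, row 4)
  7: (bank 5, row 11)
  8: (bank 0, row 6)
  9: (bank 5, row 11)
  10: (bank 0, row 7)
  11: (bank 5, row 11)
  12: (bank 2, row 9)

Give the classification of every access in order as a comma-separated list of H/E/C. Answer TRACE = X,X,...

TRACE = E,H,C,E,H,C,H,C,C,H,C,H,C

step 0: bank2 None->2 [EMPTY]
step 1: bank1 4->4 [HIT]
step 2: bank0 0->8 [CONFLICT]
step 3: bank5 None->0 [EMPTY]
step 4: bank5 0->0 [HIT]
step 5: bank1 4->2 [CONFLICT]
step 6: bank3 4->4 [HIT]
step 7: bank5 0->11 [CONFLICT]
step 8: bank0 8->6 [CONFLICT]
step 9: bank5 11->11 [HIT]
step 10: bank0 6->7 [CONFLICT]
step 11: bank5 11->11 [HIT]
step 12: bank2 2->9 [CONFLICT]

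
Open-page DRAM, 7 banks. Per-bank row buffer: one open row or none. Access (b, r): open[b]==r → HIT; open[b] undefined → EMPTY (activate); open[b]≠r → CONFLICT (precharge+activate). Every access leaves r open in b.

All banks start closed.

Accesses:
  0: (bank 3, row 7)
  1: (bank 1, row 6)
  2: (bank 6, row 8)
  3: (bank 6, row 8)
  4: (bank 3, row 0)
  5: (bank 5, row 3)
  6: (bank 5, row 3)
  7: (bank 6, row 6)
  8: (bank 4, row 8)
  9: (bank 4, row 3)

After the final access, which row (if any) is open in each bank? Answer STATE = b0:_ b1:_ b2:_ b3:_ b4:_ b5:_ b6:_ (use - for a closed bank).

STATE = b0:- b1:6 b2:- b3:0 b4:3 b5:3 b6:6

0: bank 3 row 7 — prev None → EMPTY
1: bank 1 row 6 — prev None → EMPTY
2: bank 6 row 8 — prev None → EMPTY
3: bank 6 row 8 — prev 8 → HIT
4: bank 3 row 0 — prev 7 → CONFLICT
5: bank 5 row 3 — prev None → EMPTY
6: bank 5 row 3 — prev 3 → HIT
7: bank 6 row 6 — prev 8 → CONFLICT
8: bank 4 row 8 — prev None → EMPTY
9: bank 4 row 3 — prev 8 → CONFLICT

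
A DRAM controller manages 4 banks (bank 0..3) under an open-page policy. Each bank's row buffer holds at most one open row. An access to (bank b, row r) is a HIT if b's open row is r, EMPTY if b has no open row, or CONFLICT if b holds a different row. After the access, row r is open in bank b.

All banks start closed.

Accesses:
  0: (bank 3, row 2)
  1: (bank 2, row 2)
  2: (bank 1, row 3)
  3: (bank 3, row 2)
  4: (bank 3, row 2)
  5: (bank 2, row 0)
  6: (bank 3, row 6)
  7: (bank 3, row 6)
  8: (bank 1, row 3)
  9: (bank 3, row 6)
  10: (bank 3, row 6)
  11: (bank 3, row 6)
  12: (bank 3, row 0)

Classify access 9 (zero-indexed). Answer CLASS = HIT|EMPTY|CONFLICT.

CLASS = HIT

0: bank 3 row 2 — prev None → EMPTY
1: bank 2 row 2 — prev None → EMPTY
2: bank 1 row 3 — prev None → EMPTY
3: bank 3 row 2 — prev 2 → HIT
4: bank 3 row 2 — prev 2 → HIT
5: bank 2 row 0 — prev 2 → CONFLICT
6: bank 3 row 6 — prev 2 → CONFLICT
7: bank 3 row 6 — prev 6 → HIT
8: bank 1 row 3 — prev 3 → HIT
9: bank 3 row 6 — prev 6 → HIT
10: bank 3 row 6 — prev 6 → HIT
11: bank 3 row 6 — prev 6 → HIT
12: bank 3 row 0 — prev 6 → CONFLICT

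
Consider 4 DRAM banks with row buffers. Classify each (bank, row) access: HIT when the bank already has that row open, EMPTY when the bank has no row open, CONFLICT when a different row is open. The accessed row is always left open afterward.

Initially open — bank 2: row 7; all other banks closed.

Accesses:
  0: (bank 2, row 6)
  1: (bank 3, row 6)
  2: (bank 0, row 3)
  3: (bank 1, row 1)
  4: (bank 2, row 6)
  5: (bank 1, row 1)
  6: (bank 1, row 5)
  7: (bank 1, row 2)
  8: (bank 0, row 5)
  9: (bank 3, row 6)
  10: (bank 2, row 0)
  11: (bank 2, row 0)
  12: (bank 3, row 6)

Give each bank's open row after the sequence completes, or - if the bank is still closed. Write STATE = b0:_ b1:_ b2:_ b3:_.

  [0] b2 r6: had r7 ⇒ C
  [1] b3 r6: no row ⇒ E
  [2] b0 r3: no row ⇒ E
  [3] b1 r1: no row ⇒ E
  [4] b2 r6: had r6 ⇒ H
  [5] b1 r1: had r1 ⇒ H
  [6] b1 r5: had r1 ⇒ C
  [7] b1 r2: had r5 ⇒ C
  [8] b0 r5: had r3 ⇒ C
  [9] b3 r6: had r6 ⇒ H
  [10] b2 r0: had r6 ⇒ C
  [11] b2 r0: had r0 ⇒ H
  [12] b3 r6: had r6 ⇒ H

STATE = b0:5 b1:2 b2:0 b3:6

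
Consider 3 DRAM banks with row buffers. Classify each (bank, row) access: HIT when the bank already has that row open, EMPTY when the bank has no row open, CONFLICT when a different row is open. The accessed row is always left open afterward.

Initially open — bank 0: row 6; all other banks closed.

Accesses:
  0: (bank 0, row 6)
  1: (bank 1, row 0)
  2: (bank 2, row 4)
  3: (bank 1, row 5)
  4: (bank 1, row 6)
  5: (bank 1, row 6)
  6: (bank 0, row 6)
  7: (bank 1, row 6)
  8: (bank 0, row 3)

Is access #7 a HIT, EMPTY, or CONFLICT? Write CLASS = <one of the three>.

CLASS = HIT

0: bank 0 row 6 — prev 6 → HIT
1: bank 1 row 0 — prev None → EMPTY
2: bank 2 row 4 — prev None → EMPTY
3: bank 1 row 5 — prev 0 → CONFLICT
4: bank 1 row 6 — prev 5 → CONFLICT
5: bank 1 row 6 — prev 6 → HIT
6: bank 0 row 6 — prev 6 → HIT
7: bank 1 row 6 — prev 6 → HIT
8: bank 0 row 3 — prev 6 → CONFLICT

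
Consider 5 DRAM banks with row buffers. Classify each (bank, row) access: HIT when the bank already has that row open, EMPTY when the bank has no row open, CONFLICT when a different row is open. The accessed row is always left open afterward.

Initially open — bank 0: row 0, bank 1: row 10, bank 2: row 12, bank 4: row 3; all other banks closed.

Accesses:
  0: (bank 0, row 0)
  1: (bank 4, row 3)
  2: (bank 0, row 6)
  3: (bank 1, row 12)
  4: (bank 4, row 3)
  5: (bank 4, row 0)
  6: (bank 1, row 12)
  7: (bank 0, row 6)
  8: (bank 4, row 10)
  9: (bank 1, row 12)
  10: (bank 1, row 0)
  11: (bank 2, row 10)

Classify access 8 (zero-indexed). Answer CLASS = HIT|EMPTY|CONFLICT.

CLASS = CONFLICT

0: bank 0 row 0 — prev 0 → HIT
1: bank 4 row 3 — prev 3 → HIT
2: bank 0 row 6 — prev 0 → CONFLICT
3: bank 1 row 12 — prev 10 → CONFLICT
4: bank 4 row 3 — prev 3 → HIT
5: bank 4 row 0 — prev 3 → CONFLICT
6: bank 1 row 12 — prev 12 → HIT
7: bank 0 row 6 — prev 6 → HIT
8: bank 4 row 10 — prev 0 → CONFLICT
9: bank 1 row 12 — prev 12 → HIT
10: bank 1 row 0 — prev 12 → CONFLICT
11: bank 2 row 10 — prev 12 → CONFLICT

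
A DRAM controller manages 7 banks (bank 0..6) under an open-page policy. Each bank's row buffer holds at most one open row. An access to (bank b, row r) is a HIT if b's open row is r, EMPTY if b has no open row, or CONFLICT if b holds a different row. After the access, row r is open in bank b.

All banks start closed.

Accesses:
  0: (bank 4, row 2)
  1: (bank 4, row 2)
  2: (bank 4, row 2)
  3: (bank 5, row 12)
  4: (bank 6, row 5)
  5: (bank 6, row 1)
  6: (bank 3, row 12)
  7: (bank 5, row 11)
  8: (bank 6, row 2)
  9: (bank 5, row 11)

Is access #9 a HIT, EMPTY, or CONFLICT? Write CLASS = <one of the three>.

  [0] b4 r2: no row ⇒ E
  [1] b4 r2: had r2 ⇒ H
  [2] b4 r2: had r2 ⇒ H
  [3] b5 r12: no row ⇒ E
  [4] b6 r5: no row ⇒ E
  [5] b6 r1: had r5 ⇒ C
  [6] b3 r12: no row ⇒ E
  [7] b5 r11: had r12 ⇒ C
  [8] b6 r2: had r1 ⇒ C
  [9] b5 r11: had r11 ⇒ H

CLASS = HIT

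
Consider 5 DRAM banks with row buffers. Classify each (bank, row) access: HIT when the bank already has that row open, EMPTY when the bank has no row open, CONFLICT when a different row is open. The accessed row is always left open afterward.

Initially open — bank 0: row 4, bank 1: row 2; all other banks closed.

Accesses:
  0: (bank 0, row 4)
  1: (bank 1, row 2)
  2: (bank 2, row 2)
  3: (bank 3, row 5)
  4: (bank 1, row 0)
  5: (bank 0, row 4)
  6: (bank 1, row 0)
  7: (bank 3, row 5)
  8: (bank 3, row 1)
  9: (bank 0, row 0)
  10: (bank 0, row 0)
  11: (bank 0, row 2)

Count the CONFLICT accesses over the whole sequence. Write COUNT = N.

COUNT = 4

  [0] b0 r4: had r4 ⇒ H
  [1] b1 r2: had r2 ⇒ H
  [2] b2 r2: no row ⇒ E
  [3] b3 r5: no row ⇒ E
  [4] b1 r0: had r2 ⇒ C
  [5] b0 r4: had r4 ⇒ H
  [6] b1 r0: had r0 ⇒ H
  [7] b3 r5: had r5 ⇒ H
  [8] b3 r1: had r5 ⇒ C
  [9] b0 r0: had r4 ⇒ C
  [10] b0 r0: had r0 ⇒ H
  [11] b0 r2: had r0 ⇒ C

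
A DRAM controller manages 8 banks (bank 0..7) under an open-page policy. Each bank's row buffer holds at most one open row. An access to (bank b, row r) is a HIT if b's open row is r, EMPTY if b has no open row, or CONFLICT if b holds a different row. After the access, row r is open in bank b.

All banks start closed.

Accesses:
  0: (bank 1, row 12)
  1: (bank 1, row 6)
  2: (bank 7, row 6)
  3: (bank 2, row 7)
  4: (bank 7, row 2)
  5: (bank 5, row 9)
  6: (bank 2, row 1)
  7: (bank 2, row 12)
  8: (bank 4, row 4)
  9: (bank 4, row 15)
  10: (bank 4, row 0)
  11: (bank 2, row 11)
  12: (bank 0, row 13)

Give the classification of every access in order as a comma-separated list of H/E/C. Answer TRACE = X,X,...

#0 (1,12) E
#1 (1,6) C  (was 12)
#2 (7,6) E
#3 (2,7) E
#4 (7,2) C  (was 6)
#5 (5,9) E
#6 (2,1) C  (was 7)
#7 (2,12) C  (was 1)
#8 (4,4) E
#9 (4,15) C  (was 4)
#10 (4,0) C  (was 15)
#11 (2,11) C  (was 12)
#12 (0,13) E

TRACE = E,C,E,E,C,E,C,C,E,C,C,C,E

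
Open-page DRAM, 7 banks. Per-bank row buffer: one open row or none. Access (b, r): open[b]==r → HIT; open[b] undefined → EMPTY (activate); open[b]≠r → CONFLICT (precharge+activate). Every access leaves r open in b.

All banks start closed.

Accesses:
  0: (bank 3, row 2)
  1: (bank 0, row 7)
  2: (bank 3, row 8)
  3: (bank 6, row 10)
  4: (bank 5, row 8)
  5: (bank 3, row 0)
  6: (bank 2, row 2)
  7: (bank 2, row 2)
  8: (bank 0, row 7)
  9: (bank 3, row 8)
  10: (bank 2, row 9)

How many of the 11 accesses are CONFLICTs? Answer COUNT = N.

COUNT = 4

0: bank 3 row 2 — prev None → EMPTY
1: bank 0 row 7 — prev None → EMPTY
2: bank 3 row 8 — prev 2 → CONFLICT
3: bank 6 row 10 — prev None → EMPTY
4: bank 5 row 8 — prev None → EMPTY
5: bank 3 row 0 — prev 8 → CONFLICT
6: bank 2 row 2 — prev None → EMPTY
7: bank 2 row 2 — prev 2 → HIT
8: bank 0 row 7 — prev 7 → HIT
9: bank 3 row 8 — prev 0 → CONFLICT
10: bank 2 row 9 — prev 2 → CONFLICT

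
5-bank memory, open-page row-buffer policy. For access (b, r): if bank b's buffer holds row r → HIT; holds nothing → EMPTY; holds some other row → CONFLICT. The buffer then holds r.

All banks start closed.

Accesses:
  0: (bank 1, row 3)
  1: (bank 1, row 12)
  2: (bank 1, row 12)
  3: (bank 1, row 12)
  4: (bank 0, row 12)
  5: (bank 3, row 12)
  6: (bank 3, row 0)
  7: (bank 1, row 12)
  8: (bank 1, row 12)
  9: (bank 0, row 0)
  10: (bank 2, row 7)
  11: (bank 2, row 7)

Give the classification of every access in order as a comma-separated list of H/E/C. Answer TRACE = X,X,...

  [0] b1 r3: no row ⇒ E
  [1] b1 r12: had r3 ⇒ C
  [2] b1 r12: had r12 ⇒ H
  [3] b1 r12: had r12 ⇒ H
  [4] b0 r12: no row ⇒ E
  [5] b3 r12: no row ⇒ E
  [6] b3 r0: had r12 ⇒ C
  [7] b1 r12: had r12 ⇒ H
  [8] b1 r12: had r12 ⇒ H
  [9] b0 r0: had r12 ⇒ C
  [10] b2 r7: no row ⇒ E
  [11] b2 r7: had r7 ⇒ H

TRACE = E,C,H,H,E,E,C,H,H,C,E,H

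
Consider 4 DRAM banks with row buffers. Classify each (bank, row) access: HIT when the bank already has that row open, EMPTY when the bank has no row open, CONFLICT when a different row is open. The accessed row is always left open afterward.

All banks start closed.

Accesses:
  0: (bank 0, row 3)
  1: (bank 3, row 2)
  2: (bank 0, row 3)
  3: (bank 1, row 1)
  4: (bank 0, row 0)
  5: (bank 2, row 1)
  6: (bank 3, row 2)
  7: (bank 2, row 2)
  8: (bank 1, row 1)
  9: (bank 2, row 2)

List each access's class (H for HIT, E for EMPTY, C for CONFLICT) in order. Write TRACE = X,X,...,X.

TRACE = E,E,H,E,C,E,H,C,H,H

0: bank 0 row 3 — prev None → EMPTY
1: bank 3 row 2 — prev None → EMPTY
2: bank 0 row 3 — prev 3 → HIT
3: bank 1 row 1 — prev None → EMPTY
4: bank 0 row 0 — prev 3 → CONFLICT
5: bank 2 row 1 — prev None → EMPTY
6: bank 3 row 2 — prev 2 → HIT
7: bank 2 row 2 — prev 1 → CONFLICT
8: bank 1 row 1 — prev 1 → HIT
9: bank 2 row 2 — prev 2 → HIT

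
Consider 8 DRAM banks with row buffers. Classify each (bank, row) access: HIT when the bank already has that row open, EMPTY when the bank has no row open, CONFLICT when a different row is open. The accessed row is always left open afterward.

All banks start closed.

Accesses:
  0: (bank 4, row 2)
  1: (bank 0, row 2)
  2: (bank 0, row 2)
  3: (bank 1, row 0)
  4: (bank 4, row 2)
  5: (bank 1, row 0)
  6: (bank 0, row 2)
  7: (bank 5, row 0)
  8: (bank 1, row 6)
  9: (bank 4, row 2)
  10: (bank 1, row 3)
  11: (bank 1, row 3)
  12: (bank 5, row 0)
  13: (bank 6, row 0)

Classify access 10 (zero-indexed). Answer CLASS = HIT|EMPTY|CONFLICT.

CLASS = CONFLICT

  [0] b4 r2: no row ⇒ E
  [1] b0 r2: no row ⇒ E
  [2] b0 r2: had r2 ⇒ H
  [3] b1 r0: no row ⇒ E
  [4] b4 r2: had r2 ⇒ H
  [5] b1 r0: had r0 ⇒ H
  [6] b0 r2: had r2 ⇒ H
  [7] b5 r0: no row ⇒ E
  [8] b1 r6: had r0 ⇒ C
  [9] b4 r2: had r2 ⇒ H
  [10] b1 r3: had r6 ⇒ C
  [11] b1 r3: had r3 ⇒ H
  [12] b5 r0: had r0 ⇒ H
  [13] b6 r0: no row ⇒ E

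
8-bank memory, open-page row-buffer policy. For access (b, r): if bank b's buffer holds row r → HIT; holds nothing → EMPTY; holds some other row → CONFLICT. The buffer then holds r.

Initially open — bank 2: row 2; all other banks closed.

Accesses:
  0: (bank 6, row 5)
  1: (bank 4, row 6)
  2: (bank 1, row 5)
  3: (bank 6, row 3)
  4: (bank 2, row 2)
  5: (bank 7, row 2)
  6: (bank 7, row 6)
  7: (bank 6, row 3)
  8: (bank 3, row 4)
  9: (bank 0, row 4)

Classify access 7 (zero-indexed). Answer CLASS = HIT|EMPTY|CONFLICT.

step 0: bank6 None->5 [EMPTY]
step 1: bank4 None->6 [EMPTY]
step 2: bank1 None->5 [EMPTY]
step 3: bank6 5->3 [CONFLICT]
step 4: bank2 2->2 [HIT]
step 5: bank7 None->2 [EMPTY]
step 6: bank7 2->6 [CONFLICT]
step 7: bank6 3->3 [HIT]
step 8: bank3 None->4 [EMPTY]
step 9: bank0 None->4 [EMPTY]

CLASS = HIT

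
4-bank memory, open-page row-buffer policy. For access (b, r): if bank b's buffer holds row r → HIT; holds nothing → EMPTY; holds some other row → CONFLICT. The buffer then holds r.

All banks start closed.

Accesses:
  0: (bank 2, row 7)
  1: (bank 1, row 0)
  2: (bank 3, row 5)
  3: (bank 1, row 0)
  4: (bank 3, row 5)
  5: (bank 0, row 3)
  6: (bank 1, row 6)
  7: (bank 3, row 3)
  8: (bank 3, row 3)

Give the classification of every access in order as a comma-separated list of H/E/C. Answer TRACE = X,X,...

#0 (2,7) E
#1 (1,0) E
#2 (3,5) E
#3 (1,0) H  (was 0)
#4 (3,5) H  (was 5)
#5 (0,3) E
#6 (1,6) C  (was 0)
#7 (3,3) C  (was 5)
#8 (3,3) H  (was 3)

TRACE = E,E,E,H,H,E,C,C,H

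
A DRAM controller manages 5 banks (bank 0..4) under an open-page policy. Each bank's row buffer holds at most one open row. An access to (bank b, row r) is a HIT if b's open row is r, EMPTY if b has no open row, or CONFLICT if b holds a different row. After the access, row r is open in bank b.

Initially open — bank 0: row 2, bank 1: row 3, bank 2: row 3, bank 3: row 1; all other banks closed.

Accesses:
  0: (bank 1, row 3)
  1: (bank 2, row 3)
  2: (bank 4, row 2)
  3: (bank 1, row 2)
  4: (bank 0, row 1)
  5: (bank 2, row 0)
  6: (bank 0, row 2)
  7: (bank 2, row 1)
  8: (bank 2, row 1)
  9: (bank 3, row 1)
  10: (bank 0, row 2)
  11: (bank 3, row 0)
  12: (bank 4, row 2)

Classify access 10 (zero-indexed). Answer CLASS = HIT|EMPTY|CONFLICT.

CLASS = HIT

  [0] b1 r3: had r3 ⇒ H
  [1] b2 r3: had r3 ⇒ H
  [2] b4 r2: no row ⇒ E
  [3] b1 r2: had r3 ⇒ C
  [4] b0 r1: had r2 ⇒ C
  [5] b2 r0: had r3 ⇒ C
  [6] b0 r2: had r1 ⇒ C
  [7] b2 r1: had r0 ⇒ C
  [8] b2 r1: had r1 ⇒ H
  [9] b3 r1: had r1 ⇒ H
  [10] b0 r2: had r2 ⇒ H
  [11] b3 r0: had r1 ⇒ C
  [12] b4 r2: had r2 ⇒ H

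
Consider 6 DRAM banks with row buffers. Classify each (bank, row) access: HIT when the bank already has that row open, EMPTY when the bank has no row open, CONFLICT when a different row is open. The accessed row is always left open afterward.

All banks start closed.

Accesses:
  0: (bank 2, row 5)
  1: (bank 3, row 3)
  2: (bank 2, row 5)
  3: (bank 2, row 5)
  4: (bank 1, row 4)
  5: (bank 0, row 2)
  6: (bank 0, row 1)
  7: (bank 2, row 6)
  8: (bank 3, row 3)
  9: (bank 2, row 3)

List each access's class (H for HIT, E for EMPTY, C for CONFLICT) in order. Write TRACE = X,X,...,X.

TRACE = E,E,H,H,E,E,C,C,H,C

#0 (2,5) E
#1 (3,3) E
#2 (2,5) H  (was 5)
#3 (2,5) H  (was 5)
#4 (1,4) E
#5 (0,2) E
#6 (0,1) C  (was 2)
#7 (2,6) C  (was 5)
#8 (3,3) H  (was 3)
#9 (2,3) C  (was 6)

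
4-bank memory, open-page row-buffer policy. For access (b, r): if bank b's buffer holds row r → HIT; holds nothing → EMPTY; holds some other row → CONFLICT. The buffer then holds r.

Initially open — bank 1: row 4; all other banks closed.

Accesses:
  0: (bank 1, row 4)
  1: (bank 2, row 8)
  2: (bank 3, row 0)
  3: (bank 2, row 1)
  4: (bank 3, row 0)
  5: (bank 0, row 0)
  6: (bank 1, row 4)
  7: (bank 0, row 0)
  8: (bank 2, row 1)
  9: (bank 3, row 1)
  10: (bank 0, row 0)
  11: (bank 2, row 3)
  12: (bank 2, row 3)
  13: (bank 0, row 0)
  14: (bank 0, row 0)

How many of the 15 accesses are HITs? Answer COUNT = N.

COUNT = 9

0: bank 1 row 4 — prev 4 → HIT
1: bank 2 row 8 — prev None → EMPTY
2: bank 3 row 0 — prev None → EMPTY
3: bank 2 row 1 — prev 8 → CONFLICT
4: bank 3 row 0 — prev 0 → HIT
5: bank 0 row 0 — prev None → EMPTY
6: bank 1 row 4 — prev 4 → HIT
7: bank 0 row 0 — prev 0 → HIT
8: bank 2 row 1 — prev 1 → HIT
9: bank 3 row 1 — prev 0 → CONFLICT
10: bank 0 row 0 — prev 0 → HIT
11: bank 2 row 3 — prev 1 → CONFLICT
12: bank 2 row 3 — prev 3 → HIT
13: bank 0 row 0 — prev 0 → HIT
14: bank 0 row 0 — prev 0 → HIT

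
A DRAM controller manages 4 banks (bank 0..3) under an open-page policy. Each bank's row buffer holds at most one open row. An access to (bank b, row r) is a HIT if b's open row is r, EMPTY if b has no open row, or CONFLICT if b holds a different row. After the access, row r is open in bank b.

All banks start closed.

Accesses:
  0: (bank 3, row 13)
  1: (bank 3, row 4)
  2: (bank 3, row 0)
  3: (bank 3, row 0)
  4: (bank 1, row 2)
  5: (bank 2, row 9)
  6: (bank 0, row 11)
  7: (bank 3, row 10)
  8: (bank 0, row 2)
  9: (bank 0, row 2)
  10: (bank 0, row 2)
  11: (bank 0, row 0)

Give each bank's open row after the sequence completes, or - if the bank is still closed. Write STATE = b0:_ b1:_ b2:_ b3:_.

STATE = b0:0 b1:2 b2:9 b3:10

0: bank 3 row 13 — prev None → EMPTY
1: bank 3 row 4 — prev 13 → CONFLICT
2: bank 3 row 0 — prev 4 → CONFLICT
3: bank 3 row 0 — prev 0 → HIT
4: bank 1 row 2 — prev None → EMPTY
5: bank 2 row 9 — prev None → EMPTY
6: bank 0 row 11 — prev None → EMPTY
7: bank 3 row 10 — prev 0 → CONFLICT
8: bank 0 row 2 — prev 11 → CONFLICT
9: bank 0 row 2 — prev 2 → HIT
10: bank 0 row 2 — prev 2 → HIT
11: bank 0 row 0 — prev 2 → CONFLICT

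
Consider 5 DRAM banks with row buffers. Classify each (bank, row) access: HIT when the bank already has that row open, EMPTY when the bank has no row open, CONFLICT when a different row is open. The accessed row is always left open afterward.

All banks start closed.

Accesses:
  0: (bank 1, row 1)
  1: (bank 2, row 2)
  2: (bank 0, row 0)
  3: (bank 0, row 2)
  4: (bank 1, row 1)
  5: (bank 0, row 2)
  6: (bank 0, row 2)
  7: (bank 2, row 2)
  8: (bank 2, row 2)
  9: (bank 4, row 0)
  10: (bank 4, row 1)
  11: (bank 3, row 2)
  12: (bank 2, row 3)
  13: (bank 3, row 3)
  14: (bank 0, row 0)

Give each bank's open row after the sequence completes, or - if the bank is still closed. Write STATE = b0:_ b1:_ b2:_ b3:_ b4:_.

STATE = b0:0 b1:1 b2:3 b3:3 b4:1

step 0: bank1 None->1 [EMPTY]
step 1: bank2 None->2 [EMPTY]
step 2: bank0 None->0 [EMPTY]
step 3: bank0 0->2 [CONFLICT]
step 4: bank1 1->1 [HIT]
step 5: bank0 2->2 [HIT]
step 6: bank0 2->2 [HIT]
step 7: bank2 2->2 [HIT]
step 8: bank2 2->2 [HIT]
step 9: bank4 None->0 [EMPTY]
step 10: bank4 0->1 [CONFLICT]
step 11: bank3 None->2 [EMPTY]
step 12: bank2 2->3 [CONFLICT]
step 13: bank3 2->3 [CONFLICT]
step 14: bank0 2->0 [CONFLICT]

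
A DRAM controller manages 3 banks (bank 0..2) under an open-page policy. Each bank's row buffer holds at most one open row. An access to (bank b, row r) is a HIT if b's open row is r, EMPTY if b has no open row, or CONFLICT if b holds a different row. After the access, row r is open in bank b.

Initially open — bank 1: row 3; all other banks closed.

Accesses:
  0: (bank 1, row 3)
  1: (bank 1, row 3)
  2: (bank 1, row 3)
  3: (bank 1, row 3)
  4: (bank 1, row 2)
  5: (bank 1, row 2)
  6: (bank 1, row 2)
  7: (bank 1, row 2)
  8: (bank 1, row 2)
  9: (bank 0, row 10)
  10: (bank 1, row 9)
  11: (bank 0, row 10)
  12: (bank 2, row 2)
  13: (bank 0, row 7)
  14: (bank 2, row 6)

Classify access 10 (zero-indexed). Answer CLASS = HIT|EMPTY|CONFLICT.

CLASS = CONFLICT

0: bank 1 row 3 — prev 3 → HIT
1: bank 1 row 3 — prev 3 → HIT
2: bank 1 row 3 — prev 3 → HIT
3: bank 1 row 3 — prev 3 → HIT
4: bank 1 row 2 — prev 3 → CONFLICT
5: bank 1 row 2 — prev 2 → HIT
6: bank 1 row 2 — prev 2 → HIT
7: bank 1 row 2 — prev 2 → HIT
8: bank 1 row 2 — prev 2 → HIT
9: bank 0 row 10 — prev None → EMPTY
10: bank 1 row 9 — prev 2 → CONFLICT
11: bank 0 row 10 — prev 10 → HIT
12: bank 2 row 2 — prev None → EMPTY
13: bank 0 row 7 — prev 10 → CONFLICT
14: bank 2 row 6 — prev 2 → CONFLICT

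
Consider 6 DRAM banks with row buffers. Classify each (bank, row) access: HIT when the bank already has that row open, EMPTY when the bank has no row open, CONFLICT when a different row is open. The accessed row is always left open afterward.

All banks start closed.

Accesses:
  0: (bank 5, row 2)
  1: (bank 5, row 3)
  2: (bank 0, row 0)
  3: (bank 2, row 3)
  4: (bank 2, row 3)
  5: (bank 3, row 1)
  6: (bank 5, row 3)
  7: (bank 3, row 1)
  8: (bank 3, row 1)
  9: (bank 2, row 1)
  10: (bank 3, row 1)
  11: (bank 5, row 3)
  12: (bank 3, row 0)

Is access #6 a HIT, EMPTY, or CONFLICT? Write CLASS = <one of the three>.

CLASS = HIT

0: bank 5 row 2 — prev None → EMPTY
1: bank 5 row 3 — prev 2 → CONFLICT
2: bank 0 row 0 — prev None → EMPTY
3: bank 2 row 3 — prev None → EMPTY
4: bank 2 row 3 — prev 3 → HIT
5: bank 3 row 1 — prev None → EMPTY
6: bank 5 row 3 — prev 3 → HIT
7: bank 3 row 1 — prev 1 → HIT
8: bank 3 row 1 — prev 1 → HIT
9: bank 2 row 1 — prev 3 → CONFLICT
10: bank 3 row 1 — prev 1 → HIT
11: bank 5 row 3 — prev 3 → HIT
12: bank 3 row 0 — prev 1 → CONFLICT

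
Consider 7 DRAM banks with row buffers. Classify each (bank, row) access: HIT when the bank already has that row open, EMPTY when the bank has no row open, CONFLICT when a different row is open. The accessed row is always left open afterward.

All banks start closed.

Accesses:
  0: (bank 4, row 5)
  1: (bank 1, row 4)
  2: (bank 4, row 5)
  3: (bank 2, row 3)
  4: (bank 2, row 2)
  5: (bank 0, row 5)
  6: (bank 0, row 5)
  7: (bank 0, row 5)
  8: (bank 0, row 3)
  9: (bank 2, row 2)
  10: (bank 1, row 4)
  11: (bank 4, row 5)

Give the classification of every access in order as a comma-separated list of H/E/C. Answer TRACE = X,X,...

TRACE = E,E,H,E,C,E,H,H,C,H,H,H

#0 (4,5) E
#1 (1,4) E
#2 (4,5) H  (was 5)
#3 (2,3) E
#4 (2,2) C  (was 3)
#5 (0,5) E
#6 (0,5) H  (was 5)
#7 (0,5) H  (was 5)
#8 (0,3) C  (was 5)
#9 (2,2) H  (was 2)
#10 (1,4) H  (was 4)
#11 (4,5) H  (was 5)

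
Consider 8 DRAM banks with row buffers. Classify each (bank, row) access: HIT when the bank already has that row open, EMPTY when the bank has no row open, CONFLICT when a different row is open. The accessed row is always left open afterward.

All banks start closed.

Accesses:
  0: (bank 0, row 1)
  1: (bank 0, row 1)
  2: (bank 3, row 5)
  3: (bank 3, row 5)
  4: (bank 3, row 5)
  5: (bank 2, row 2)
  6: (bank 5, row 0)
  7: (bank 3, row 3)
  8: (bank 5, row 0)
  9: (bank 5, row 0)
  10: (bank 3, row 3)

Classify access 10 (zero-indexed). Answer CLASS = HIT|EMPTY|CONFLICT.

0: bank 0 row 1 — prev None → EMPTY
1: bank 0 row 1 — prev 1 → HIT
2: bank 3 row 5 — prev None → EMPTY
3: bank 3 row 5 — prev 5 → HIT
4: bank 3 row 5 — prev 5 → HIT
5: bank 2 row 2 — prev None → EMPTY
6: bank 5 row 0 — prev None → EMPTY
7: bank 3 row 3 — prev 5 → CONFLICT
8: bank 5 row 0 — prev 0 → HIT
9: bank 5 row 0 — prev 0 → HIT
10: bank 3 row 3 — prev 3 → HIT

CLASS = HIT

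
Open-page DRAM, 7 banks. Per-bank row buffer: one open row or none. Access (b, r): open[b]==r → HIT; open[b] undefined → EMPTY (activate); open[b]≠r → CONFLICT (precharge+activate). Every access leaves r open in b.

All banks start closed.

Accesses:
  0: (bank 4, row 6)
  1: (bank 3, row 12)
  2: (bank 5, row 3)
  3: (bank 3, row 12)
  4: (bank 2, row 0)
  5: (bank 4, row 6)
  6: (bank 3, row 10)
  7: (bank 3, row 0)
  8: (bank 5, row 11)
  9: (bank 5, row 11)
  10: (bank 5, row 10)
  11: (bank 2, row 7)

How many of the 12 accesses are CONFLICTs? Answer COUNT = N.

step 0: bank4 None->6 [EMPTY]
step 1: bank3 None->12 [EMPTY]
step 2: bank5 None->3 [EMPTY]
step 3: bank3 12->12 [HIT]
step 4: bank2 None->0 [EMPTY]
step 5: bank4 6->6 [HIT]
step 6: bank3 12->10 [CONFLICT]
step 7: bank3 10->0 [CONFLICT]
step 8: bank5 3->11 [CONFLICT]
step 9: bank5 11->11 [HIT]
step 10: bank5 11->10 [CONFLICT]
step 11: bank2 0->7 [CONFLICT]

COUNT = 5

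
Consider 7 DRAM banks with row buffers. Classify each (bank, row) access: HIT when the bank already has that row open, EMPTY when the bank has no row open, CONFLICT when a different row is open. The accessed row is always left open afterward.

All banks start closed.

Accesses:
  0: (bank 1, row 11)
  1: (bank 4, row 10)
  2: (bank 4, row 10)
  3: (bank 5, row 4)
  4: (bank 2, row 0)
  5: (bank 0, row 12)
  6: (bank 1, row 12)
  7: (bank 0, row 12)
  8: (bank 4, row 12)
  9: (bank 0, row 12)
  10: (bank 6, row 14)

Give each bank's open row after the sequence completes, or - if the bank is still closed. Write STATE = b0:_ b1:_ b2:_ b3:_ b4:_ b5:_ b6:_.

STATE = b0:12 b1:12 b2:0 b3:- b4:12 b5:4 b6:14

#0 (1,11) E
#1 (4,10) E
#2 (4,10) H  (was 10)
#3 (5,4) E
#4 (2,0) E
#5 (0,12) E
#6 (1,12) C  (was 11)
#7 (0,12) H  (was 12)
#8 (4,12) C  (was 10)
#9 (0,12) H  (was 12)
#10 (6,14) E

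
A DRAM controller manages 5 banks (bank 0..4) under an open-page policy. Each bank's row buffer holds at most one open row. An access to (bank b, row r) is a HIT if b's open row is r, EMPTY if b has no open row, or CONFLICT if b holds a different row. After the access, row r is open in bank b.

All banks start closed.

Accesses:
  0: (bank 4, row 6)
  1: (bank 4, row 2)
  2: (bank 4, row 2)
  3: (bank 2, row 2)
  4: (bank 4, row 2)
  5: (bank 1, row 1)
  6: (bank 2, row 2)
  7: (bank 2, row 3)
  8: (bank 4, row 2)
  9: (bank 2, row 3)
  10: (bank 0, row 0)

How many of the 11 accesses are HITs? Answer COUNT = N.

COUNT = 5

0: bank 4 row 6 — prev None → EMPTY
1: bank 4 row 2 — prev 6 → CONFLICT
2: bank 4 row 2 — prev 2 → HIT
3: bank 2 row 2 — prev None → EMPTY
4: bank 4 row 2 — prev 2 → HIT
5: bank 1 row 1 — prev None → EMPTY
6: bank 2 row 2 — prev 2 → HIT
7: bank 2 row 3 — prev 2 → CONFLICT
8: bank 4 row 2 — prev 2 → HIT
9: bank 2 row 3 — prev 3 → HIT
10: bank 0 row 0 — prev None → EMPTY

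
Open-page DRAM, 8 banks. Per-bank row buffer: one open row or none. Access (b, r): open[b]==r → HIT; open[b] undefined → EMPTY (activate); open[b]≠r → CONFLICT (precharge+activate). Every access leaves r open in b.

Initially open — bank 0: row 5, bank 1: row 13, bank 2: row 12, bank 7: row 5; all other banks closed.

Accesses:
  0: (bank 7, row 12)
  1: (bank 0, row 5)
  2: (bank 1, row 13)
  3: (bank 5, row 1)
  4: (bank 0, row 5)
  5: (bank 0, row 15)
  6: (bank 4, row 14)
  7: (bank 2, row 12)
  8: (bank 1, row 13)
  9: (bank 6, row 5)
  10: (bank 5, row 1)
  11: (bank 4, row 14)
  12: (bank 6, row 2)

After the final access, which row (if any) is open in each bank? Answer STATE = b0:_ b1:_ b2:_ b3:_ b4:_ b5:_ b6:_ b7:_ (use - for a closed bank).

STATE = b0:15 b1:13 b2:12 b3:- b4:14 b5:1 b6:2 b7:12

#0 (7,12) C  (was 5)
#1 (0,5) H  (was 5)
#2 (1,13) H  (was 13)
#3 (5,1) E
#4 (0,5) H  (was 5)
#5 (0,15) C  (was 5)
#6 (4,14) E
#7 (2,12) H  (was 12)
#8 (1,13) H  (was 13)
#9 (6,5) E
#10 (5,1) H  (was 1)
#11 (4,14) H  (was 14)
#12 (6,2) C  (was 5)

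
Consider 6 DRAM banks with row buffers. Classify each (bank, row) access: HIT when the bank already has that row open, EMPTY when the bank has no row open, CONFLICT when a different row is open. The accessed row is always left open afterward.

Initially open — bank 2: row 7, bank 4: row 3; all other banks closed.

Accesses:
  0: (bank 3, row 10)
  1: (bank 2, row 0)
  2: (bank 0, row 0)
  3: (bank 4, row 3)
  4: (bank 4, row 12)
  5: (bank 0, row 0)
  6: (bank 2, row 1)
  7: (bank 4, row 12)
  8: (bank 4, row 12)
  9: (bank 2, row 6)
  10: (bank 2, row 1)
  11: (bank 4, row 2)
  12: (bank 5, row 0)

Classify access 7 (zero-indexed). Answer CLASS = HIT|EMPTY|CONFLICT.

CLASS = HIT

  [0] b3 r10: no row ⇒ E
  [1] b2 r0: had r7 ⇒ C
  [2] b0 r0: no row ⇒ E
  [3] b4 r3: had r3 ⇒ H
  [4] b4 r12: had r3 ⇒ C
  [5] b0 r0: had r0 ⇒ H
  [6] b2 r1: had r0 ⇒ C
  [7] b4 r12: had r12 ⇒ H
  [8] b4 r12: had r12 ⇒ H
  [9] b2 r6: had r1 ⇒ C
  [10] b2 r1: had r6 ⇒ C
  [11] b4 r2: had r12 ⇒ C
  [12] b5 r0: no row ⇒ E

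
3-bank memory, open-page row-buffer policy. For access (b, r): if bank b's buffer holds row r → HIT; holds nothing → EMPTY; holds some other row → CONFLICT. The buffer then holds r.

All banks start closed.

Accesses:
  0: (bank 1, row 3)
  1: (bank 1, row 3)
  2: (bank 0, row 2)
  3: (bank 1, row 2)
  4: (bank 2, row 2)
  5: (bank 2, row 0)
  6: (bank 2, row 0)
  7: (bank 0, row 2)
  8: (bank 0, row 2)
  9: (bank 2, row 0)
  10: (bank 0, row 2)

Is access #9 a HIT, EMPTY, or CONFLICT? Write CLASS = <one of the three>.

CLASS = HIT

step 0: bank1 None->3 [EMPTY]
step 1: bank1 3->3 [HIT]
step 2: bank0 None->2 [EMPTY]
step 3: bank1 3->2 [CONFLICT]
step 4: bank2 None->2 [EMPTY]
step 5: bank2 2->0 [CONFLICT]
step 6: bank2 0->0 [HIT]
step 7: bank0 2->2 [HIT]
step 8: bank0 2->2 [HIT]
step 9: bank2 0->0 [HIT]
step 10: bank0 2->2 [HIT]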